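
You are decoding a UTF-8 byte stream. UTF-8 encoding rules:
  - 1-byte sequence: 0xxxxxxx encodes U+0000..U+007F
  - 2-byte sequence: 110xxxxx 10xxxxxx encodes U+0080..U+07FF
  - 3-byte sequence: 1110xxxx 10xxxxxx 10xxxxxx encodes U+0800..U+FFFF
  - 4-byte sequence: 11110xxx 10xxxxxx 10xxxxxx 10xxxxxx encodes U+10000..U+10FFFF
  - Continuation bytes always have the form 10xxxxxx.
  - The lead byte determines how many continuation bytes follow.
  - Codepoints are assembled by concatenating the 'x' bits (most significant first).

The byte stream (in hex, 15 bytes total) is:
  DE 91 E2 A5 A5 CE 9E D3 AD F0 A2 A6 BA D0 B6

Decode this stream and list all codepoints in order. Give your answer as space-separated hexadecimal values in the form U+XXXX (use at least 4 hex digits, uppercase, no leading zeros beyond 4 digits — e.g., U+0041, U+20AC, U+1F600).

Answer: U+0791 U+2965 U+039E U+04ED U+229BA U+0436

Derivation:
Byte[0]=DE: 2-byte lead, need 1 cont bytes. acc=0x1E
Byte[1]=91: continuation. acc=(acc<<6)|0x11=0x791
Completed: cp=U+0791 (starts at byte 0)
Byte[2]=E2: 3-byte lead, need 2 cont bytes. acc=0x2
Byte[3]=A5: continuation. acc=(acc<<6)|0x25=0xA5
Byte[4]=A5: continuation. acc=(acc<<6)|0x25=0x2965
Completed: cp=U+2965 (starts at byte 2)
Byte[5]=CE: 2-byte lead, need 1 cont bytes. acc=0xE
Byte[6]=9E: continuation. acc=(acc<<6)|0x1E=0x39E
Completed: cp=U+039E (starts at byte 5)
Byte[7]=D3: 2-byte lead, need 1 cont bytes. acc=0x13
Byte[8]=AD: continuation. acc=(acc<<6)|0x2D=0x4ED
Completed: cp=U+04ED (starts at byte 7)
Byte[9]=F0: 4-byte lead, need 3 cont bytes. acc=0x0
Byte[10]=A2: continuation. acc=(acc<<6)|0x22=0x22
Byte[11]=A6: continuation. acc=(acc<<6)|0x26=0x8A6
Byte[12]=BA: continuation. acc=(acc<<6)|0x3A=0x229BA
Completed: cp=U+229BA (starts at byte 9)
Byte[13]=D0: 2-byte lead, need 1 cont bytes. acc=0x10
Byte[14]=B6: continuation. acc=(acc<<6)|0x36=0x436
Completed: cp=U+0436 (starts at byte 13)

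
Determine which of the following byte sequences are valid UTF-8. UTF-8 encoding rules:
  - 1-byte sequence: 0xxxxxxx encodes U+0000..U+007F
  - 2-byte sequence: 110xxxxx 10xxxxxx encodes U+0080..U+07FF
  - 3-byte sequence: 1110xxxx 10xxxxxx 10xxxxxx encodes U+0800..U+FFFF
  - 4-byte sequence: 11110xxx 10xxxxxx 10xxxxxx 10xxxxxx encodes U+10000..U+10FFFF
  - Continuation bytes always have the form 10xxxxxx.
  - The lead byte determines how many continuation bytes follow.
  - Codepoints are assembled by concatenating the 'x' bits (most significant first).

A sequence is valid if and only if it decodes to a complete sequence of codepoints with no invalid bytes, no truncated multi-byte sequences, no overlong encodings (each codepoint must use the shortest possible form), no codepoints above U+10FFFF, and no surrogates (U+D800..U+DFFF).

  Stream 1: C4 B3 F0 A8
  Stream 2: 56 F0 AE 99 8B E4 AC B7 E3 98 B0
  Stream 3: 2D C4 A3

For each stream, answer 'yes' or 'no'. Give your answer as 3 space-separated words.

Answer: no yes yes

Derivation:
Stream 1: error at byte offset 4. INVALID
Stream 2: decodes cleanly. VALID
Stream 3: decodes cleanly. VALID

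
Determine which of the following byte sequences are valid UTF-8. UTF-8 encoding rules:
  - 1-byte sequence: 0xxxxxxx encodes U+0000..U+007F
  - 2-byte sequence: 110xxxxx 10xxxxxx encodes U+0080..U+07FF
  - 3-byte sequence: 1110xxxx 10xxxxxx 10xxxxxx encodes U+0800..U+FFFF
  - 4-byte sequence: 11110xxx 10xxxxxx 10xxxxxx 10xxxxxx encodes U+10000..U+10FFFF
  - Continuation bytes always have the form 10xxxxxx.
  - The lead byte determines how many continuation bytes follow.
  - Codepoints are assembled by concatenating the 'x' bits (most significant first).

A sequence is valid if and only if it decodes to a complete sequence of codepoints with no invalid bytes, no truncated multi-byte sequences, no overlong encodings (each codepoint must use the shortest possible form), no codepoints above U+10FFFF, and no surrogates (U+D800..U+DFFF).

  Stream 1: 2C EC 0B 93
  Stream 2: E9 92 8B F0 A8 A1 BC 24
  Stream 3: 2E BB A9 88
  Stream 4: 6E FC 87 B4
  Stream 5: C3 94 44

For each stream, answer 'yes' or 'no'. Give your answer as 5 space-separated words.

Answer: no yes no no yes

Derivation:
Stream 1: error at byte offset 2. INVALID
Stream 2: decodes cleanly. VALID
Stream 3: error at byte offset 1. INVALID
Stream 4: error at byte offset 1. INVALID
Stream 5: decodes cleanly. VALID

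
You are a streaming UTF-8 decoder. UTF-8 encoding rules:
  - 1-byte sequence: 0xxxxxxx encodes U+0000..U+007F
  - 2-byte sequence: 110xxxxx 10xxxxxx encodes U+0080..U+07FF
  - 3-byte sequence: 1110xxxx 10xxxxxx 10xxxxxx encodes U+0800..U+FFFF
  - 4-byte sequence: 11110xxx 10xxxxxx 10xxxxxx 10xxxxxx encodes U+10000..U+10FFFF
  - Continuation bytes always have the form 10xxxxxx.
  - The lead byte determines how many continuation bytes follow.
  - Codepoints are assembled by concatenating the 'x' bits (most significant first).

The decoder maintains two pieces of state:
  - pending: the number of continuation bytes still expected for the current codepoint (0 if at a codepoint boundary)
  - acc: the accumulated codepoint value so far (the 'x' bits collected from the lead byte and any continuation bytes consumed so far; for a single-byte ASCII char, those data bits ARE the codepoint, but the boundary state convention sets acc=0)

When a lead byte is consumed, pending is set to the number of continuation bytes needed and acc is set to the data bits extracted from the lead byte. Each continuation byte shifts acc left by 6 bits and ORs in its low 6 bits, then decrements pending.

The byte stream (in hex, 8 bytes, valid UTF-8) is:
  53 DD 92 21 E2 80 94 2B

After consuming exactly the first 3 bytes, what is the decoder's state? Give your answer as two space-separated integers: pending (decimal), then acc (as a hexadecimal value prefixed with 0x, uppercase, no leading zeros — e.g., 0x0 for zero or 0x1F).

Byte[0]=53: 1-byte. pending=0, acc=0x0
Byte[1]=DD: 2-byte lead. pending=1, acc=0x1D
Byte[2]=92: continuation. acc=(acc<<6)|0x12=0x752, pending=0

Answer: 0 0x752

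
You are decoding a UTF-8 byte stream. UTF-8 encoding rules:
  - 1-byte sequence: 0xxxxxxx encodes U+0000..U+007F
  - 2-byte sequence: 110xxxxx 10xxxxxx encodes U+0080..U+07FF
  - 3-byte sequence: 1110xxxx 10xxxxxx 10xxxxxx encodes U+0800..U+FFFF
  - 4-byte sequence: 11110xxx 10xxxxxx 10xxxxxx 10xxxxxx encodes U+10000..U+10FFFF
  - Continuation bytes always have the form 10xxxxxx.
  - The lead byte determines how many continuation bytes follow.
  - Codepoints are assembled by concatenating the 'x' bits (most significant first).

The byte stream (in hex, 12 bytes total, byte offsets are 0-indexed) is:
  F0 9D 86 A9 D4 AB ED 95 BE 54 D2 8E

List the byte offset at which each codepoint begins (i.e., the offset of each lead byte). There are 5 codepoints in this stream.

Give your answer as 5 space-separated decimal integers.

Answer: 0 4 6 9 10

Derivation:
Byte[0]=F0: 4-byte lead, need 3 cont bytes. acc=0x0
Byte[1]=9D: continuation. acc=(acc<<6)|0x1D=0x1D
Byte[2]=86: continuation. acc=(acc<<6)|0x06=0x746
Byte[3]=A9: continuation. acc=(acc<<6)|0x29=0x1D1A9
Completed: cp=U+1D1A9 (starts at byte 0)
Byte[4]=D4: 2-byte lead, need 1 cont bytes. acc=0x14
Byte[5]=AB: continuation. acc=(acc<<6)|0x2B=0x52B
Completed: cp=U+052B (starts at byte 4)
Byte[6]=ED: 3-byte lead, need 2 cont bytes. acc=0xD
Byte[7]=95: continuation. acc=(acc<<6)|0x15=0x355
Byte[8]=BE: continuation. acc=(acc<<6)|0x3E=0xD57E
Completed: cp=U+D57E (starts at byte 6)
Byte[9]=54: 1-byte ASCII. cp=U+0054
Byte[10]=D2: 2-byte lead, need 1 cont bytes. acc=0x12
Byte[11]=8E: continuation. acc=(acc<<6)|0x0E=0x48E
Completed: cp=U+048E (starts at byte 10)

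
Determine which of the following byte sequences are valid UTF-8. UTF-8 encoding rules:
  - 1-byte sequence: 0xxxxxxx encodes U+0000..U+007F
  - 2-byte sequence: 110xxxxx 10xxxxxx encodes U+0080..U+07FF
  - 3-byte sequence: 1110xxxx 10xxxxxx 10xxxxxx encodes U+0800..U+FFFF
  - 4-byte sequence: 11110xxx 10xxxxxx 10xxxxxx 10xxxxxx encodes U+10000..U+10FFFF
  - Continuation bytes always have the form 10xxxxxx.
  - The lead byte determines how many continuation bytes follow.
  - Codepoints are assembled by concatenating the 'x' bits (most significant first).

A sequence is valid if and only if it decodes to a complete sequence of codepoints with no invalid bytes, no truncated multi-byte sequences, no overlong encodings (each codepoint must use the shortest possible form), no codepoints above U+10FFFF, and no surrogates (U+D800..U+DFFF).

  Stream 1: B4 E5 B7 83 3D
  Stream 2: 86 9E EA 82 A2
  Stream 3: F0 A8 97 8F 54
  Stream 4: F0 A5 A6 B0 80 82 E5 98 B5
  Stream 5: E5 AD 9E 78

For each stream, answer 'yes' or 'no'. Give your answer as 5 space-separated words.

Stream 1: error at byte offset 0. INVALID
Stream 2: error at byte offset 0. INVALID
Stream 3: decodes cleanly. VALID
Stream 4: error at byte offset 4. INVALID
Stream 5: decodes cleanly. VALID

Answer: no no yes no yes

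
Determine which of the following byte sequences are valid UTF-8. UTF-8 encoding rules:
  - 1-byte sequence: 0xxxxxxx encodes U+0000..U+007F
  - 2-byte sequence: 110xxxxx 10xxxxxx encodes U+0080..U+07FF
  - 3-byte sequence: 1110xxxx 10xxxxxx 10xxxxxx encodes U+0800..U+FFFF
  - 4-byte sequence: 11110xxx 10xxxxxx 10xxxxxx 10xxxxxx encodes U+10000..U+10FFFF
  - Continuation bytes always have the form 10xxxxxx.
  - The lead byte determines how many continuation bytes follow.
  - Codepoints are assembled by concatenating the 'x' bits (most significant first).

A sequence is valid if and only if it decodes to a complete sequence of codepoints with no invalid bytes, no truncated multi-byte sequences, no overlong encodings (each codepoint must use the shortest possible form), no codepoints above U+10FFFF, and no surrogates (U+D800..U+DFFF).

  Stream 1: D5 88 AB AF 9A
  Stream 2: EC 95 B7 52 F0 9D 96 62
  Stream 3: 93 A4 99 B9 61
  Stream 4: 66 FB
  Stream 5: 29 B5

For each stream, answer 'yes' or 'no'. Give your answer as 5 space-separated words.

Stream 1: error at byte offset 2. INVALID
Stream 2: error at byte offset 7. INVALID
Stream 3: error at byte offset 0. INVALID
Stream 4: error at byte offset 1. INVALID
Stream 5: error at byte offset 1. INVALID

Answer: no no no no no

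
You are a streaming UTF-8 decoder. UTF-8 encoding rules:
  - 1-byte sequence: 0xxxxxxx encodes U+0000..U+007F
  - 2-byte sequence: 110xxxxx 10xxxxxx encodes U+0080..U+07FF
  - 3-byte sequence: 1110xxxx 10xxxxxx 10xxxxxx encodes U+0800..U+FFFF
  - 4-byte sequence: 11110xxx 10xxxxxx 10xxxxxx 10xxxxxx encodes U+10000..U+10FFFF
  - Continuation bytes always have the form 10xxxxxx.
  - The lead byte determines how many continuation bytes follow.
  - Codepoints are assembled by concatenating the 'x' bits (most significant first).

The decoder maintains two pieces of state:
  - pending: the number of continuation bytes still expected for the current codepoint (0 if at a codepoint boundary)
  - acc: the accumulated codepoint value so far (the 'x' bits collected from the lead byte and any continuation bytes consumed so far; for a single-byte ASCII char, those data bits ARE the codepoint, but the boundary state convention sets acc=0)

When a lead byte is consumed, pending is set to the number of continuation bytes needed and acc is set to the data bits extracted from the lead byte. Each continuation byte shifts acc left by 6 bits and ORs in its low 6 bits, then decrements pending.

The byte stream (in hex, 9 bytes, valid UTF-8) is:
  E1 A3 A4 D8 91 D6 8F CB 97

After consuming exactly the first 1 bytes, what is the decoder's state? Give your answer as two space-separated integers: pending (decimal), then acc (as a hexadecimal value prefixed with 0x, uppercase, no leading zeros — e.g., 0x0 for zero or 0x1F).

Byte[0]=E1: 3-byte lead. pending=2, acc=0x1

Answer: 2 0x1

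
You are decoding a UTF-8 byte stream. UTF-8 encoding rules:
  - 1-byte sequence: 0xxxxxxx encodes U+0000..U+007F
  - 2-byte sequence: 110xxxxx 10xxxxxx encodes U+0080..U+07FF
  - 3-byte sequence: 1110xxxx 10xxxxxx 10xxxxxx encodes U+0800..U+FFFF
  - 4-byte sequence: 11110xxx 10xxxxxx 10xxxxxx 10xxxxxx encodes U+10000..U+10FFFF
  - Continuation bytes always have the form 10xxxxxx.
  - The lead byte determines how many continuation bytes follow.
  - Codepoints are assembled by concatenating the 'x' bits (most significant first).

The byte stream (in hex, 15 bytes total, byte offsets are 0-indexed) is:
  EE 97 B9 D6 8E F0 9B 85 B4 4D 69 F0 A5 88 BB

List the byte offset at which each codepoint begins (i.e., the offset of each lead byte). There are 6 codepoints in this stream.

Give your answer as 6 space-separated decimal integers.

Byte[0]=EE: 3-byte lead, need 2 cont bytes. acc=0xE
Byte[1]=97: continuation. acc=(acc<<6)|0x17=0x397
Byte[2]=B9: continuation. acc=(acc<<6)|0x39=0xE5F9
Completed: cp=U+E5F9 (starts at byte 0)
Byte[3]=D6: 2-byte lead, need 1 cont bytes. acc=0x16
Byte[4]=8E: continuation. acc=(acc<<6)|0x0E=0x58E
Completed: cp=U+058E (starts at byte 3)
Byte[5]=F0: 4-byte lead, need 3 cont bytes. acc=0x0
Byte[6]=9B: continuation. acc=(acc<<6)|0x1B=0x1B
Byte[7]=85: continuation. acc=(acc<<6)|0x05=0x6C5
Byte[8]=B4: continuation. acc=(acc<<6)|0x34=0x1B174
Completed: cp=U+1B174 (starts at byte 5)
Byte[9]=4D: 1-byte ASCII. cp=U+004D
Byte[10]=69: 1-byte ASCII. cp=U+0069
Byte[11]=F0: 4-byte lead, need 3 cont bytes. acc=0x0
Byte[12]=A5: continuation. acc=(acc<<6)|0x25=0x25
Byte[13]=88: continuation. acc=(acc<<6)|0x08=0x948
Byte[14]=BB: continuation. acc=(acc<<6)|0x3B=0x2523B
Completed: cp=U+2523B (starts at byte 11)

Answer: 0 3 5 9 10 11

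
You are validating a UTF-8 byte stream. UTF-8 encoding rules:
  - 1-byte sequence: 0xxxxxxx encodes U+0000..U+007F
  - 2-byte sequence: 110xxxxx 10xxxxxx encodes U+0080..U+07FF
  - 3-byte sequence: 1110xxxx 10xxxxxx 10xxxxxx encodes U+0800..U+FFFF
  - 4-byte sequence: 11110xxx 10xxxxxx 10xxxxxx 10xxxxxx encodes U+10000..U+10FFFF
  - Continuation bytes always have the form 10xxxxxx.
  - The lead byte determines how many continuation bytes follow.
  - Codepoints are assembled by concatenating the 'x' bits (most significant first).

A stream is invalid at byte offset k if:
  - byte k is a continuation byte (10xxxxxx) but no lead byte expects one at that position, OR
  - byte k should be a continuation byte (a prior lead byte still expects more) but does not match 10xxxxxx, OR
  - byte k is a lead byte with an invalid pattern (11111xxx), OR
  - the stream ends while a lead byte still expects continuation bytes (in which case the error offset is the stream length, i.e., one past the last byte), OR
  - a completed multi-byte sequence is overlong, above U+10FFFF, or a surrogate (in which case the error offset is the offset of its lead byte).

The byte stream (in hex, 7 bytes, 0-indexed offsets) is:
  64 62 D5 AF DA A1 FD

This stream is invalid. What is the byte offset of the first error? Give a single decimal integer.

Byte[0]=64: 1-byte ASCII. cp=U+0064
Byte[1]=62: 1-byte ASCII. cp=U+0062
Byte[2]=D5: 2-byte lead, need 1 cont bytes. acc=0x15
Byte[3]=AF: continuation. acc=(acc<<6)|0x2F=0x56F
Completed: cp=U+056F (starts at byte 2)
Byte[4]=DA: 2-byte lead, need 1 cont bytes. acc=0x1A
Byte[5]=A1: continuation. acc=(acc<<6)|0x21=0x6A1
Completed: cp=U+06A1 (starts at byte 4)
Byte[6]=FD: INVALID lead byte (not 0xxx/110x/1110/11110)

Answer: 6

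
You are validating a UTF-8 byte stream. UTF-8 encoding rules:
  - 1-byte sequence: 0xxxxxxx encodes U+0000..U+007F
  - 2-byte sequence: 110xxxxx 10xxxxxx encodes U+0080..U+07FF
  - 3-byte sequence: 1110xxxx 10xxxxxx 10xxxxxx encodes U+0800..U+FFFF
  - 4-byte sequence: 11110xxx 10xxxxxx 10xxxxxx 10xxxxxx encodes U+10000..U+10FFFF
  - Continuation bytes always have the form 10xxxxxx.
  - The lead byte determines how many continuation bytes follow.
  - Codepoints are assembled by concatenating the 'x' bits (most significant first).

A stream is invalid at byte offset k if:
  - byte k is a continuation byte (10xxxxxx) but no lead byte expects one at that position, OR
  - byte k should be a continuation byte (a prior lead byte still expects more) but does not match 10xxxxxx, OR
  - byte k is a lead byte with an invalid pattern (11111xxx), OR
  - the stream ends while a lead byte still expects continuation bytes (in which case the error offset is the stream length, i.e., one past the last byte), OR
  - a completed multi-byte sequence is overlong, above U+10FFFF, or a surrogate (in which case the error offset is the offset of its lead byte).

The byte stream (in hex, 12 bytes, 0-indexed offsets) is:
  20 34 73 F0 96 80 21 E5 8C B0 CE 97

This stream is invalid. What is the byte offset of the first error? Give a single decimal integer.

Answer: 6

Derivation:
Byte[0]=20: 1-byte ASCII. cp=U+0020
Byte[1]=34: 1-byte ASCII. cp=U+0034
Byte[2]=73: 1-byte ASCII. cp=U+0073
Byte[3]=F0: 4-byte lead, need 3 cont bytes. acc=0x0
Byte[4]=96: continuation. acc=(acc<<6)|0x16=0x16
Byte[5]=80: continuation. acc=(acc<<6)|0x00=0x580
Byte[6]=21: expected 10xxxxxx continuation. INVALID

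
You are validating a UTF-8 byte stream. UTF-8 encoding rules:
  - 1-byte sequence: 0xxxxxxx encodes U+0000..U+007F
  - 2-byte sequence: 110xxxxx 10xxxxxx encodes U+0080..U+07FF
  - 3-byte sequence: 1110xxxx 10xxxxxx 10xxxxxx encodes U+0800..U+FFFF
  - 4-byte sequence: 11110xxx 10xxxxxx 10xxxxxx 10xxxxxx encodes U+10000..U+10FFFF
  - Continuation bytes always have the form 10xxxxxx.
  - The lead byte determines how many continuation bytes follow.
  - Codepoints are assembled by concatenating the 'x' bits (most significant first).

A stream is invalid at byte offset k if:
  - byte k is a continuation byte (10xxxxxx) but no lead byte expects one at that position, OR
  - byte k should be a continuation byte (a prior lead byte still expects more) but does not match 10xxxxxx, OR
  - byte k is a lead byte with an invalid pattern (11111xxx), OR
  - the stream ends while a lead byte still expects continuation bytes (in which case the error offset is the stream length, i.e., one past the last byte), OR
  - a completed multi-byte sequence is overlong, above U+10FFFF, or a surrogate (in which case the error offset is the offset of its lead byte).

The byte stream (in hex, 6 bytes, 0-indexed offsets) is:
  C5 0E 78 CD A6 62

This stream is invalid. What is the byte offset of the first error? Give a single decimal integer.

Byte[0]=C5: 2-byte lead, need 1 cont bytes. acc=0x5
Byte[1]=0E: expected 10xxxxxx continuation. INVALID

Answer: 1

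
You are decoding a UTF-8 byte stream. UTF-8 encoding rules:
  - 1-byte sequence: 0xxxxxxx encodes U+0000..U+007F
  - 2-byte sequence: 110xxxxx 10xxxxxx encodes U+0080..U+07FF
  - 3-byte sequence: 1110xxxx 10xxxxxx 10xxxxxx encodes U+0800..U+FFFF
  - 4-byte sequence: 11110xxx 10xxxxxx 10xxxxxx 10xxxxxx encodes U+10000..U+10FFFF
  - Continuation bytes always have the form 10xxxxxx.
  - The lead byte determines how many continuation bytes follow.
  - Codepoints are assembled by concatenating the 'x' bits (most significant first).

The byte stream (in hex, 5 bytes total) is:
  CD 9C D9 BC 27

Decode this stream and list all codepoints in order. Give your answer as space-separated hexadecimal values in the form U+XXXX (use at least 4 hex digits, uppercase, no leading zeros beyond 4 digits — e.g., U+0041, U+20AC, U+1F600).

Answer: U+035C U+067C U+0027

Derivation:
Byte[0]=CD: 2-byte lead, need 1 cont bytes. acc=0xD
Byte[1]=9C: continuation. acc=(acc<<6)|0x1C=0x35C
Completed: cp=U+035C (starts at byte 0)
Byte[2]=D9: 2-byte lead, need 1 cont bytes. acc=0x19
Byte[3]=BC: continuation. acc=(acc<<6)|0x3C=0x67C
Completed: cp=U+067C (starts at byte 2)
Byte[4]=27: 1-byte ASCII. cp=U+0027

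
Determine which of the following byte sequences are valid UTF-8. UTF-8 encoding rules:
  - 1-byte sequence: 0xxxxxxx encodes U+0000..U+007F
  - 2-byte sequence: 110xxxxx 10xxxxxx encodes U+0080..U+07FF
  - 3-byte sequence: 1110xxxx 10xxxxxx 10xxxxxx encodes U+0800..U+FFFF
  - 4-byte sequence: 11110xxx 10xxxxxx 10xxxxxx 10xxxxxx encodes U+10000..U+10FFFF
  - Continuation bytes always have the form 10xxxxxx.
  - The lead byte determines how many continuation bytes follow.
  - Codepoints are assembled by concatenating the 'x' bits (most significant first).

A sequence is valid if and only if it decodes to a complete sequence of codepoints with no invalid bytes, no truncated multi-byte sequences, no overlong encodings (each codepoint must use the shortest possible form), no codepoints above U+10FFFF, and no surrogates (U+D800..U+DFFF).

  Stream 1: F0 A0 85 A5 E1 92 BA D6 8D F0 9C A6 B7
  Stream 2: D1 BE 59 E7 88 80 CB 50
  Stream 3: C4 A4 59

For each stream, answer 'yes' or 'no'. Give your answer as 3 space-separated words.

Answer: yes no yes

Derivation:
Stream 1: decodes cleanly. VALID
Stream 2: error at byte offset 7. INVALID
Stream 3: decodes cleanly. VALID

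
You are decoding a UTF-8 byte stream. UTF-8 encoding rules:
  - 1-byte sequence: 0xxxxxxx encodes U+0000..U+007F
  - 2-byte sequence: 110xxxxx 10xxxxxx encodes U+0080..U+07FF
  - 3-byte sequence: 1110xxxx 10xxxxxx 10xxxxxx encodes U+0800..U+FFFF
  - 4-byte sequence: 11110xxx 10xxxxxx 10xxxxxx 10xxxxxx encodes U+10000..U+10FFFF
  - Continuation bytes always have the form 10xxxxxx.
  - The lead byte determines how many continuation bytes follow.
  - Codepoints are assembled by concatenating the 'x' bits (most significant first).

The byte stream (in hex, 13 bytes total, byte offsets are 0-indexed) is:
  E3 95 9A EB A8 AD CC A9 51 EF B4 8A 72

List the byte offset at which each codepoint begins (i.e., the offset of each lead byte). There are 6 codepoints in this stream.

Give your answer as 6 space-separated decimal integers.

Answer: 0 3 6 8 9 12

Derivation:
Byte[0]=E3: 3-byte lead, need 2 cont bytes. acc=0x3
Byte[1]=95: continuation. acc=(acc<<6)|0x15=0xD5
Byte[2]=9A: continuation. acc=(acc<<6)|0x1A=0x355A
Completed: cp=U+355A (starts at byte 0)
Byte[3]=EB: 3-byte lead, need 2 cont bytes. acc=0xB
Byte[4]=A8: continuation. acc=(acc<<6)|0x28=0x2E8
Byte[5]=AD: continuation. acc=(acc<<6)|0x2D=0xBA2D
Completed: cp=U+BA2D (starts at byte 3)
Byte[6]=CC: 2-byte lead, need 1 cont bytes. acc=0xC
Byte[7]=A9: continuation. acc=(acc<<6)|0x29=0x329
Completed: cp=U+0329 (starts at byte 6)
Byte[8]=51: 1-byte ASCII. cp=U+0051
Byte[9]=EF: 3-byte lead, need 2 cont bytes. acc=0xF
Byte[10]=B4: continuation. acc=(acc<<6)|0x34=0x3F4
Byte[11]=8A: continuation. acc=(acc<<6)|0x0A=0xFD0A
Completed: cp=U+FD0A (starts at byte 9)
Byte[12]=72: 1-byte ASCII. cp=U+0072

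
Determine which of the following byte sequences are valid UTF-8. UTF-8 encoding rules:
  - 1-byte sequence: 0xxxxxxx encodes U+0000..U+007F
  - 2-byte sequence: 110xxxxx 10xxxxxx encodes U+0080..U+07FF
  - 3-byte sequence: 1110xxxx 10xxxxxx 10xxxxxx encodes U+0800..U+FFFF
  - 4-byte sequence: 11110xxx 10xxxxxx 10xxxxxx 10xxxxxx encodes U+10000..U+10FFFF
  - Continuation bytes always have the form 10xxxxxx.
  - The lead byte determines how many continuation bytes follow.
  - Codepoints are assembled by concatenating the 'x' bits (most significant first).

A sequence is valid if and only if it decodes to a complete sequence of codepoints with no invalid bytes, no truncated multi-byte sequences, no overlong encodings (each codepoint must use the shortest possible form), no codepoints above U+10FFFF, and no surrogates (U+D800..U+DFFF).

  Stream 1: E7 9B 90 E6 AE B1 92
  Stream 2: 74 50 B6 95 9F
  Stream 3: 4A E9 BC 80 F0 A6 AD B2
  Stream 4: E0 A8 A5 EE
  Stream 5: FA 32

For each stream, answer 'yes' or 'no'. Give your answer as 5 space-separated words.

Answer: no no yes no no

Derivation:
Stream 1: error at byte offset 6. INVALID
Stream 2: error at byte offset 2. INVALID
Stream 3: decodes cleanly. VALID
Stream 4: error at byte offset 4. INVALID
Stream 5: error at byte offset 0. INVALID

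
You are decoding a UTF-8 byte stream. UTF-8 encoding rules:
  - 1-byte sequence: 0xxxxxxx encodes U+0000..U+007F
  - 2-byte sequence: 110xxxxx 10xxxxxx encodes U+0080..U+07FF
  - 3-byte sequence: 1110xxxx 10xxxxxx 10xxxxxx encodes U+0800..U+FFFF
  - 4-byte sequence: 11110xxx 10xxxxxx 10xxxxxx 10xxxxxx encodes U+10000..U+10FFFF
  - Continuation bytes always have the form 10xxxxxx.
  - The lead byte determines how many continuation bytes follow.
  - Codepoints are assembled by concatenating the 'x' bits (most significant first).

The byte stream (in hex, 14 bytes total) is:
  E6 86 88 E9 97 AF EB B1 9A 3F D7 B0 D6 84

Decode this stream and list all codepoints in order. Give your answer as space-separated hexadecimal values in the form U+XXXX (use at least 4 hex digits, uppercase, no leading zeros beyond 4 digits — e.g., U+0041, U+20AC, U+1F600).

Byte[0]=E6: 3-byte lead, need 2 cont bytes. acc=0x6
Byte[1]=86: continuation. acc=(acc<<6)|0x06=0x186
Byte[2]=88: continuation. acc=(acc<<6)|0x08=0x6188
Completed: cp=U+6188 (starts at byte 0)
Byte[3]=E9: 3-byte lead, need 2 cont bytes. acc=0x9
Byte[4]=97: continuation. acc=(acc<<6)|0x17=0x257
Byte[5]=AF: continuation. acc=(acc<<6)|0x2F=0x95EF
Completed: cp=U+95EF (starts at byte 3)
Byte[6]=EB: 3-byte lead, need 2 cont bytes. acc=0xB
Byte[7]=B1: continuation. acc=(acc<<6)|0x31=0x2F1
Byte[8]=9A: continuation. acc=(acc<<6)|0x1A=0xBC5A
Completed: cp=U+BC5A (starts at byte 6)
Byte[9]=3F: 1-byte ASCII. cp=U+003F
Byte[10]=D7: 2-byte lead, need 1 cont bytes. acc=0x17
Byte[11]=B0: continuation. acc=(acc<<6)|0x30=0x5F0
Completed: cp=U+05F0 (starts at byte 10)
Byte[12]=D6: 2-byte lead, need 1 cont bytes. acc=0x16
Byte[13]=84: continuation. acc=(acc<<6)|0x04=0x584
Completed: cp=U+0584 (starts at byte 12)

Answer: U+6188 U+95EF U+BC5A U+003F U+05F0 U+0584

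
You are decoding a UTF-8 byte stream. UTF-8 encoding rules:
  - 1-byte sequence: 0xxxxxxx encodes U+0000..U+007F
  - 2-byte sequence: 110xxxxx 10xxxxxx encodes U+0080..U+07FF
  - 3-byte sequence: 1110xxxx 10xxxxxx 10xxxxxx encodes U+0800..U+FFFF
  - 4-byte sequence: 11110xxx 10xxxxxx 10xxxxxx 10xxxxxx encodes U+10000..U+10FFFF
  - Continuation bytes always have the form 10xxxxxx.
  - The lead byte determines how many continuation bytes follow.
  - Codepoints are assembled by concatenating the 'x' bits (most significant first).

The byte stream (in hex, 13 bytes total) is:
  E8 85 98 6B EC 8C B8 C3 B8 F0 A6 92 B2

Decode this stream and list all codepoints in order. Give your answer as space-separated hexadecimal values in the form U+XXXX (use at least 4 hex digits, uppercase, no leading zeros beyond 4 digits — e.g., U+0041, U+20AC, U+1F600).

Byte[0]=E8: 3-byte lead, need 2 cont bytes. acc=0x8
Byte[1]=85: continuation. acc=(acc<<6)|0x05=0x205
Byte[2]=98: continuation. acc=(acc<<6)|0x18=0x8158
Completed: cp=U+8158 (starts at byte 0)
Byte[3]=6B: 1-byte ASCII. cp=U+006B
Byte[4]=EC: 3-byte lead, need 2 cont bytes. acc=0xC
Byte[5]=8C: continuation. acc=(acc<<6)|0x0C=0x30C
Byte[6]=B8: continuation. acc=(acc<<6)|0x38=0xC338
Completed: cp=U+C338 (starts at byte 4)
Byte[7]=C3: 2-byte lead, need 1 cont bytes. acc=0x3
Byte[8]=B8: continuation. acc=(acc<<6)|0x38=0xF8
Completed: cp=U+00F8 (starts at byte 7)
Byte[9]=F0: 4-byte lead, need 3 cont bytes. acc=0x0
Byte[10]=A6: continuation. acc=(acc<<6)|0x26=0x26
Byte[11]=92: continuation. acc=(acc<<6)|0x12=0x992
Byte[12]=B2: continuation. acc=(acc<<6)|0x32=0x264B2
Completed: cp=U+264B2 (starts at byte 9)

Answer: U+8158 U+006B U+C338 U+00F8 U+264B2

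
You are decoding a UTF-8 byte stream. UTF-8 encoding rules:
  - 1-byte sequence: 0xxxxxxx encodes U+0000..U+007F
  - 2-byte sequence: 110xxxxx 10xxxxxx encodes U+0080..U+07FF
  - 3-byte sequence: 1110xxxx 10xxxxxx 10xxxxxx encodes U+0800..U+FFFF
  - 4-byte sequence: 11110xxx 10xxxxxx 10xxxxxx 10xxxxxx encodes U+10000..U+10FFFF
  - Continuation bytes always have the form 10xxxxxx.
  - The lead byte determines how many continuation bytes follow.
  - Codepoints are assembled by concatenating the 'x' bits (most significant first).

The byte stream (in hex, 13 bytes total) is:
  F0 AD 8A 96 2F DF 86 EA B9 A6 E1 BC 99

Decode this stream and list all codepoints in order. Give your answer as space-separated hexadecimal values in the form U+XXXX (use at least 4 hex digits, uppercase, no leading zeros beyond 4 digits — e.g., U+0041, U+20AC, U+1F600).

Byte[0]=F0: 4-byte lead, need 3 cont bytes. acc=0x0
Byte[1]=AD: continuation. acc=(acc<<6)|0x2D=0x2D
Byte[2]=8A: continuation. acc=(acc<<6)|0x0A=0xB4A
Byte[3]=96: continuation. acc=(acc<<6)|0x16=0x2D296
Completed: cp=U+2D296 (starts at byte 0)
Byte[4]=2F: 1-byte ASCII. cp=U+002F
Byte[5]=DF: 2-byte lead, need 1 cont bytes. acc=0x1F
Byte[6]=86: continuation. acc=(acc<<6)|0x06=0x7C6
Completed: cp=U+07C6 (starts at byte 5)
Byte[7]=EA: 3-byte lead, need 2 cont bytes. acc=0xA
Byte[8]=B9: continuation. acc=(acc<<6)|0x39=0x2B9
Byte[9]=A6: continuation. acc=(acc<<6)|0x26=0xAE66
Completed: cp=U+AE66 (starts at byte 7)
Byte[10]=E1: 3-byte lead, need 2 cont bytes. acc=0x1
Byte[11]=BC: continuation. acc=(acc<<6)|0x3C=0x7C
Byte[12]=99: continuation. acc=(acc<<6)|0x19=0x1F19
Completed: cp=U+1F19 (starts at byte 10)

Answer: U+2D296 U+002F U+07C6 U+AE66 U+1F19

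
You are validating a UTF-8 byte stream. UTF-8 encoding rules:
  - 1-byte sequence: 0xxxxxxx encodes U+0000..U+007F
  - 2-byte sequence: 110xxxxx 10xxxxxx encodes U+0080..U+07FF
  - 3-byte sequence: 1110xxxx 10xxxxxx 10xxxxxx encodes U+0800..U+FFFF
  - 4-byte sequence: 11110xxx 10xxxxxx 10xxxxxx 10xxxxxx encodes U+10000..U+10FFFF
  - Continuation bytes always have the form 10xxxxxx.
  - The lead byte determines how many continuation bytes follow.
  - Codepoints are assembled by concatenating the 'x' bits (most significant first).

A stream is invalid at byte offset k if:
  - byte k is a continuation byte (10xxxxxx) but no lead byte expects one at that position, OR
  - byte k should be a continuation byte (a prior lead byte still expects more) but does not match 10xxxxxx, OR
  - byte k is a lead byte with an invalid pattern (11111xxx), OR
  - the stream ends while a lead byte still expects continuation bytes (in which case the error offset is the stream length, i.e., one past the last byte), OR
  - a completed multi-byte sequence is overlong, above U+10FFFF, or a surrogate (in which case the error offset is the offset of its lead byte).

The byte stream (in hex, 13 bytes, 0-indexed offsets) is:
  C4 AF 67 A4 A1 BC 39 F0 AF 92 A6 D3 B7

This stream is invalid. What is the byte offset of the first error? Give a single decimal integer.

Answer: 3

Derivation:
Byte[0]=C4: 2-byte lead, need 1 cont bytes. acc=0x4
Byte[1]=AF: continuation. acc=(acc<<6)|0x2F=0x12F
Completed: cp=U+012F (starts at byte 0)
Byte[2]=67: 1-byte ASCII. cp=U+0067
Byte[3]=A4: INVALID lead byte (not 0xxx/110x/1110/11110)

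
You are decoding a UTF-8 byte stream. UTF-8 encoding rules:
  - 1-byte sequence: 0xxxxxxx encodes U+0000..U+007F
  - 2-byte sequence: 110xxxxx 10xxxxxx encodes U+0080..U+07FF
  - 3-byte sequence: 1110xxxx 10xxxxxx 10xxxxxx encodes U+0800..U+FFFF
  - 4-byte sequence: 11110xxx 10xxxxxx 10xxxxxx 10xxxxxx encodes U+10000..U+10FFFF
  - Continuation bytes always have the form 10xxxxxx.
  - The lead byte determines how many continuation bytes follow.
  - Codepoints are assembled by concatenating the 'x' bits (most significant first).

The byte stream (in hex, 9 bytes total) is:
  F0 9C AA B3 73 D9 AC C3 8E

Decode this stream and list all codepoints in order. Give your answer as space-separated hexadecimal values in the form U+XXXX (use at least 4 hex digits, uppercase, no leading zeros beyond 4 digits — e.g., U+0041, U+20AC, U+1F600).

Answer: U+1CAB3 U+0073 U+066C U+00CE

Derivation:
Byte[0]=F0: 4-byte lead, need 3 cont bytes. acc=0x0
Byte[1]=9C: continuation. acc=(acc<<6)|0x1C=0x1C
Byte[2]=AA: continuation. acc=(acc<<6)|0x2A=0x72A
Byte[3]=B3: continuation. acc=(acc<<6)|0x33=0x1CAB3
Completed: cp=U+1CAB3 (starts at byte 0)
Byte[4]=73: 1-byte ASCII. cp=U+0073
Byte[5]=D9: 2-byte lead, need 1 cont bytes. acc=0x19
Byte[6]=AC: continuation. acc=(acc<<6)|0x2C=0x66C
Completed: cp=U+066C (starts at byte 5)
Byte[7]=C3: 2-byte lead, need 1 cont bytes. acc=0x3
Byte[8]=8E: continuation. acc=(acc<<6)|0x0E=0xCE
Completed: cp=U+00CE (starts at byte 7)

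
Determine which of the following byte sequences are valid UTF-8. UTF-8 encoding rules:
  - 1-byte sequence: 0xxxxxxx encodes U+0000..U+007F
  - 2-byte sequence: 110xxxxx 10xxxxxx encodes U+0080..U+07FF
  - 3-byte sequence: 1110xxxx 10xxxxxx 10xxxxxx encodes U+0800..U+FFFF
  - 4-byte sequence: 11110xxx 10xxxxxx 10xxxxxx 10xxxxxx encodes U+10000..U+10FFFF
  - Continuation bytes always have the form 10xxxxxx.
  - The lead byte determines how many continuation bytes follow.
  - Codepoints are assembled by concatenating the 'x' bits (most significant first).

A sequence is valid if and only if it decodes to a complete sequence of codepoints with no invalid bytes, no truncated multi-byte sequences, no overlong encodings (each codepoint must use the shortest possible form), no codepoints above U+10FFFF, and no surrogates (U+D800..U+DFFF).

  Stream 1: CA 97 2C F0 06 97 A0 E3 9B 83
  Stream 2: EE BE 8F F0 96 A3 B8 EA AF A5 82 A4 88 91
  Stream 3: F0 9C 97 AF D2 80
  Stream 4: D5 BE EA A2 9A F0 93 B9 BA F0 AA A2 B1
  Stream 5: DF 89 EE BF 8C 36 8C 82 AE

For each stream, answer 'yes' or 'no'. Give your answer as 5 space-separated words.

Answer: no no yes yes no

Derivation:
Stream 1: error at byte offset 4. INVALID
Stream 2: error at byte offset 10. INVALID
Stream 3: decodes cleanly. VALID
Stream 4: decodes cleanly. VALID
Stream 5: error at byte offset 6. INVALID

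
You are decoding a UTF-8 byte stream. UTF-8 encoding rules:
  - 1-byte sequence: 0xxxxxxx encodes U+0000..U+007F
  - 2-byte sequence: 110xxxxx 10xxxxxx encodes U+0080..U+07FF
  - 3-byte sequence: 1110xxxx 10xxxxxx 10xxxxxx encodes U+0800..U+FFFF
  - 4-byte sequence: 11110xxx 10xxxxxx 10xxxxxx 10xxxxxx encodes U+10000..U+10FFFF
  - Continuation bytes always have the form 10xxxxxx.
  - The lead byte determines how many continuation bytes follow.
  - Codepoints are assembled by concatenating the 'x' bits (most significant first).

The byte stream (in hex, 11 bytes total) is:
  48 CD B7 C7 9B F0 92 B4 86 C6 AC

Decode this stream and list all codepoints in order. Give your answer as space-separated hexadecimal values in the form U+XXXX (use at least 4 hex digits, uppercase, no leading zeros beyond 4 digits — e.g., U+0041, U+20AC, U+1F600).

Answer: U+0048 U+0377 U+01DB U+12D06 U+01AC

Derivation:
Byte[0]=48: 1-byte ASCII. cp=U+0048
Byte[1]=CD: 2-byte lead, need 1 cont bytes. acc=0xD
Byte[2]=B7: continuation. acc=(acc<<6)|0x37=0x377
Completed: cp=U+0377 (starts at byte 1)
Byte[3]=C7: 2-byte lead, need 1 cont bytes. acc=0x7
Byte[4]=9B: continuation. acc=(acc<<6)|0x1B=0x1DB
Completed: cp=U+01DB (starts at byte 3)
Byte[5]=F0: 4-byte lead, need 3 cont bytes. acc=0x0
Byte[6]=92: continuation. acc=(acc<<6)|0x12=0x12
Byte[7]=B4: continuation. acc=(acc<<6)|0x34=0x4B4
Byte[8]=86: continuation. acc=(acc<<6)|0x06=0x12D06
Completed: cp=U+12D06 (starts at byte 5)
Byte[9]=C6: 2-byte lead, need 1 cont bytes. acc=0x6
Byte[10]=AC: continuation. acc=(acc<<6)|0x2C=0x1AC
Completed: cp=U+01AC (starts at byte 9)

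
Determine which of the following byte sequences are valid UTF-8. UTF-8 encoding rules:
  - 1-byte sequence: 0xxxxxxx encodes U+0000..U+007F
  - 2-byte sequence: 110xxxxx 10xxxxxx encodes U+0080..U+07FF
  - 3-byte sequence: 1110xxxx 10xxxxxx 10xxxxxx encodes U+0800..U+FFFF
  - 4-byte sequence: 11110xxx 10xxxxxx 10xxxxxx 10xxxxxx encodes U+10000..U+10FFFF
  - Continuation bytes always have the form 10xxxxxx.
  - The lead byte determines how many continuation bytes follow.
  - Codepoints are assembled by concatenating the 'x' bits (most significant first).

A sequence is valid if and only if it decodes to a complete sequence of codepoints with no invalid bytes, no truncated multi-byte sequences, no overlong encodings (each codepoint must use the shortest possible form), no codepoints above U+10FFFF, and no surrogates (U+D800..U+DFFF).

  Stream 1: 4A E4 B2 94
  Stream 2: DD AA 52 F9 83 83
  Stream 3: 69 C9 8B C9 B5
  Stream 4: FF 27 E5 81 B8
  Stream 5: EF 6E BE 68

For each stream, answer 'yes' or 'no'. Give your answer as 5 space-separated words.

Stream 1: decodes cleanly. VALID
Stream 2: error at byte offset 3. INVALID
Stream 3: decodes cleanly. VALID
Stream 4: error at byte offset 0. INVALID
Stream 5: error at byte offset 1. INVALID

Answer: yes no yes no no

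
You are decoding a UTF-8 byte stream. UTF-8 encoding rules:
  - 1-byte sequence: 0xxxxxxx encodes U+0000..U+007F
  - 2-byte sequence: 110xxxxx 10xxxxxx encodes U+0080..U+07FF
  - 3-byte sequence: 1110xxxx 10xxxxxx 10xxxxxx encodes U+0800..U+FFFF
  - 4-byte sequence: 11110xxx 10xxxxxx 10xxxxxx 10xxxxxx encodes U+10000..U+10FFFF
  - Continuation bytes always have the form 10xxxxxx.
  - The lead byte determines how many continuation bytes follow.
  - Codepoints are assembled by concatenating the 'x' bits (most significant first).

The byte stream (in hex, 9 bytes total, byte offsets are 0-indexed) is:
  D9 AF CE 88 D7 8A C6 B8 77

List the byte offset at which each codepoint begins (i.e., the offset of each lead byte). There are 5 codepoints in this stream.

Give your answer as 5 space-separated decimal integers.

Byte[0]=D9: 2-byte lead, need 1 cont bytes. acc=0x19
Byte[1]=AF: continuation. acc=(acc<<6)|0x2F=0x66F
Completed: cp=U+066F (starts at byte 0)
Byte[2]=CE: 2-byte lead, need 1 cont bytes. acc=0xE
Byte[3]=88: continuation. acc=(acc<<6)|0x08=0x388
Completed: cp=U+0388 (starts at byte 2)
Byte[4]=D7: 2-byte lead, need 1 cont bytes. acc=0x17
Byte[5]=8A: continuation. acc=(acc<<6)|0x0A=0x5CA
Completed: cp=U+05CA (starts at byte 4)
Byte[6]=C6: 2-byte lead, need 1 cont bytes. acc=0x6
Byte[7]=B8: continuation. acc=(acc<<6)|0x38=0x1B8
Completed: cp=U+01B8 (starts at byte 6)
Byte[8]=77: 1-byte ASCII. cp=U+0077

Answer: 0 2 4 6 8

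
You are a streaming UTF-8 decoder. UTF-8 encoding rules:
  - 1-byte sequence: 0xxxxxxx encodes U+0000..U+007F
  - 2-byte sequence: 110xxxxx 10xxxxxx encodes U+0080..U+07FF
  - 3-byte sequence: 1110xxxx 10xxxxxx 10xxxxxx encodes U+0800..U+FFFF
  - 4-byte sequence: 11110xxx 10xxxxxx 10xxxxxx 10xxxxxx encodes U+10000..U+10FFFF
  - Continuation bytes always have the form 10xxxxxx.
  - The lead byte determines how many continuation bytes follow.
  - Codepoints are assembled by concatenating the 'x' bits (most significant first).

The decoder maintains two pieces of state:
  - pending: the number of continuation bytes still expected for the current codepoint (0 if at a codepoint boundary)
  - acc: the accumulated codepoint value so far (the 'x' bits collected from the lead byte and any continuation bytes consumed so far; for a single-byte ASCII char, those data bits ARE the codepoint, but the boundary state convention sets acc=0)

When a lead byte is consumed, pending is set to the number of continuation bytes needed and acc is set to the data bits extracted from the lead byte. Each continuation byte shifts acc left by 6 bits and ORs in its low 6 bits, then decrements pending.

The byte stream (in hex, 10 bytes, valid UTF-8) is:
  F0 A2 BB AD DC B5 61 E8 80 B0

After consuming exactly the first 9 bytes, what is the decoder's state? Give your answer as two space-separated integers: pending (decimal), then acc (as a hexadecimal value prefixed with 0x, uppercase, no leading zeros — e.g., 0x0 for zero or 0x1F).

Answer: 1 0x200

Derivation:
Byte[0]=F0: 4-byte lead. pending=3, acc=0x0
Byte[1]=A2: continuation. acc=(acc<<6)|0x22=0x22, pending=2
Byte[2]=BB: continuation. acc=(acc<<6)|0x3B=0x8BB, pending=1
Byte[3]=AD: continuation. acc=(acc<<6)|0x2D=0x22EED, pending=0
Byte[4]=DC: 2-byte lead. pending=1, acc=0x1C
Byte[5]=B5: continuation. acc=(acc<<6)|0x35=0x735, pending=0
Byte[6]=61: 1-byte. pending=0, acc=0x0
Byte[7]=E8: 3-byte lead. pending=2, acc=0x8
Byte[8]=80: continuation. acc=(acc<<6)|0x00=0x200, pending=1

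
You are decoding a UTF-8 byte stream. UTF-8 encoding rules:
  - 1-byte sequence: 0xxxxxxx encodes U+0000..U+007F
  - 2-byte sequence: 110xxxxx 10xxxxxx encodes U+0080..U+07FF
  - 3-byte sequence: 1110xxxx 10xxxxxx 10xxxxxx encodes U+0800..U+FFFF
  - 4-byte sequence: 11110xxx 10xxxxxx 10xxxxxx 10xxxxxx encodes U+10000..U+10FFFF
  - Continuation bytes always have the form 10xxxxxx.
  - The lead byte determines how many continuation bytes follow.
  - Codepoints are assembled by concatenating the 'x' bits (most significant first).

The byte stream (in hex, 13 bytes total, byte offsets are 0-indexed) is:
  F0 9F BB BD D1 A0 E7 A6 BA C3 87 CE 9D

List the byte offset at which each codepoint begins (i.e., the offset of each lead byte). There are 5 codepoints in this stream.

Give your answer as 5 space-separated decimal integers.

Byte[0]=F0: 4-byte lead, need 3 cont bytes. acc=0x0
Byte[1]=9F: continuation. acc=(acc<<6)|0x1F=0x1F
Byte[2]=BB: continuation. acc=(acc<<6)|0x3B=0x7FB
Byte[3]=BD: continuation. acc=(acc<<6)|0x3D=0x1FEFD
Completed: cp=U+1FEFD (starts at byte 0)
Byte[4]=D1: 2-byte lead, need 1 cont bytes. acc=0x11
Byte[5]=A0: continuation. acc=(acc<<6)|0x20=0x460
Completed: cp=U+0460 (starts at byte 4)
Byte[6]=E7: 3-byte lead, need 2 cont bytes. acc=0x7
Byte[7]=A6: continuation. acc=(acc<<6)|0x26=0x1E6
Byte[8]=BA: continuation. acc=(acc<<6)|0x3A=0x79BA
Completed: cp=U+79BA (starts at byte 6)
Byte[9]=C3: 2-byte lead, need 1 cont bytes. acc=0x3
Byte[10]=87: continuation. acc=(acc<<6)|0x07=0xC7
Completed: cp=U+00C7 (starts at byte 9)
Byte[11]=CE: 2-byte lead, need 1 cont bytes. acc=0xE
Byte[12]=9D: continuation. acc=(acc<<6)|0x1D=0x39D
Completed: cp=U+039D (starts at byte 11)

Answer: 0 4 6 9 11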